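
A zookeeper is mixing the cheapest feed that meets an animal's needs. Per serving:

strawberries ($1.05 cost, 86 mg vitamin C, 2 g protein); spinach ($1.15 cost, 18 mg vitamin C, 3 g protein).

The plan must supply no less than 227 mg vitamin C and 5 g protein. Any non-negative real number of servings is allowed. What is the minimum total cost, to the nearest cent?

$2.77

For a min-cost LP with two ≥-constraints, a basic feasible solution has at most two positive variables.
strawberries only: max(227/86, 5/2) = 2.64 servings → $2.77.
spinach only: max(227/18, 5/3) = 12.61 servings → $14.50.
strawberries + spinach with both targets exact would need a negative amount; discard.
Cheapest feasible corner: $2.77.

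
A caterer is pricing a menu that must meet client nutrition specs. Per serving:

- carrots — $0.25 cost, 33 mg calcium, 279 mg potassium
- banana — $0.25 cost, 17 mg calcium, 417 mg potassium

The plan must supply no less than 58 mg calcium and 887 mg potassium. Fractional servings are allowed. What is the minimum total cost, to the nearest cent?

Minimising a linear cost over {calcium ≥ 58, potassium ≥ 887, servings ≥ 0} — the optimum is at a vertex, using one or two foods.
carrots only: max(58/33, 887/279) = 3.179 servings → $0.79.
banana only: max(58/17, 887/417) = 3.412 servings → $0.85.
carrots + banana with both tight: 1.01 servings and 1.451 servings → $0.62.
The minimum over all feasible corners is $0.62.

$0.62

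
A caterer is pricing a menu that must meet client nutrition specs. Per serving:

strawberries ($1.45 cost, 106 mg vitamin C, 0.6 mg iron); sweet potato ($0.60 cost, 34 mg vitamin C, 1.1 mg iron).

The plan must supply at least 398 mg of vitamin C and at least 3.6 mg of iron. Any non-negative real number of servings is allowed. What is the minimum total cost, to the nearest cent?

$5.64

strawberries only: max(398/106, 3.6/0.6) = 6 servings → $8.70.
sweet potato only: max(398/34, 3.6/1.1) = 11.71 servings → $7.02.
strawberries + sweet potato with both tight: 3.279 servings and 1.484 servings → $5.64.
So the least-cost plan costs $5.64.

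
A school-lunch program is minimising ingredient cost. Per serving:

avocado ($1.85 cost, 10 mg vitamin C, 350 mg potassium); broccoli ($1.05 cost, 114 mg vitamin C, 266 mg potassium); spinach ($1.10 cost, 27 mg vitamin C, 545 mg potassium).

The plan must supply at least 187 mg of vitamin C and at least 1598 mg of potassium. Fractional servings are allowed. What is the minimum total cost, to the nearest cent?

For a min-cost LP with two ≥-constraints, a basic feasible solution has at most two positive variables.
avocado only: max(187/10, 1598/350) = 18.7 servings → $34.59.
broccoli only: max(187/114, 1598/266) = 6.008 servings → $6.31.
spinach only: max(187/27, 1598/545) = 6.926 servings → $7.62.
avocado + broccoli with both tight: 3.556 servings and 1.328 servings → $7.97.
avocado + spinach with both targets exact would need a negative amount; discard.
broccoli + spinach with both tight: 1.07 servings and 2.41 servings → $3.77.
So the least-cost plan costs $3.77.

$3.77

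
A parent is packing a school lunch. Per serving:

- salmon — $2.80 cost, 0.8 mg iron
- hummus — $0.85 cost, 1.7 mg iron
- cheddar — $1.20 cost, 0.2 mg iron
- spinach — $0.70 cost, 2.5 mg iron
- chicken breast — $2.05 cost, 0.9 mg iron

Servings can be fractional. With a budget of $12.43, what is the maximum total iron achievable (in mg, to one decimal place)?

Iron per dollar: spinach 3.571, hummus 2, chicken breast 0.439, salmon 0.2857, cheddar 0.1667.
With no serving limits, spend the whole cost allowance on spinach: $12.43 / $0.70 × 2.5 mg = 44.4 mg.

44.4 mg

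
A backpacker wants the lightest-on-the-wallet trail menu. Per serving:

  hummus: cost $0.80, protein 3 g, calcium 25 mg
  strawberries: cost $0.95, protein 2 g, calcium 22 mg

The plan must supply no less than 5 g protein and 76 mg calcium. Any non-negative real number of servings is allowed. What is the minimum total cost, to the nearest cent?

Minimising a linear cost over {protein ≥ 5, calcium ≥ 76, servings ≥ 0} — the optimum is at a vertex, using one or two foods.
hummus only: max(5/3, 76/25) = 3.04 servings → $2.43.
strawberries only: max(5/2, 76/22) = 3.455 servings → $3.28.
hummus + strawberries: the both-tight solution has a negative serving — not a feasible corner.
So the least-cost plan costs $2.43.

$2.43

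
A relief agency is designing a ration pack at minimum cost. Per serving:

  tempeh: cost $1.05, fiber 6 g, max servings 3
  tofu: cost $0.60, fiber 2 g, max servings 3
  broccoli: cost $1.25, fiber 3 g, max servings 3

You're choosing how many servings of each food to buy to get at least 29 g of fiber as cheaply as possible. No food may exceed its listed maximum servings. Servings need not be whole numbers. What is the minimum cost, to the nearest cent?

$7.03

Cost per g of fiber: tempeh $0.1750, tofu $0.3000, broccoli $0.4167.
Take 3 servings of tempeh: +18.0 g fiber for $3.15 (total $3.15, still need 11.0 g).
Take 3 servings of tofu: +6.0 g fiber for $1.80 (total $4.95, still need 5.0 g).
Take 1.667 servings of broccoli: +5.0 g fiber for $2.08 (total $7.03, still need 0.0 g).
Greedy by cheapest-per-g is optimal for a single linear constraint, so the minimum cost is $7.03.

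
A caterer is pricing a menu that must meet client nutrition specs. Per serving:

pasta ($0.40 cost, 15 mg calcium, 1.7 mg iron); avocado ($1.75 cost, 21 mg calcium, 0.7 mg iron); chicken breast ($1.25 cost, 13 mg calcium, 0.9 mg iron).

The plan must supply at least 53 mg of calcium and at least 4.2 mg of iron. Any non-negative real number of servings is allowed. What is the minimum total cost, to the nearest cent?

For a min-cost LP with two ≥-constraints, a basic feasible solution has at most two positive variables.
pasta only: max(53/15, 4.2/1.7) = 3.533 servings → $1.41.
avocado only: max(53/21, 4.2/0.7) = 6 servings → $10.50.
chicken breast only: max(53/13, 4.2/0.9) = 4.667 servings → $5.83.
pasta + avocado with both tight: 2.028 servings and 1.075 servings → $2.69.
pasta + chicken breast with both tight: 0.8023 servings and 3.151 servings → $4.26.
avocado + chicken breast: the both-tight solution has a negative serving — not a feasible corner.
The minimum over all feasible corners is $1.41.

$1.41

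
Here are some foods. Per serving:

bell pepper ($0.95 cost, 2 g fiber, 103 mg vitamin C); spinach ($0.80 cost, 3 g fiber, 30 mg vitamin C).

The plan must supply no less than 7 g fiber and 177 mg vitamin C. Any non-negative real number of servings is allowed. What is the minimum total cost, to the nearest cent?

Two binding constraints pin down two serving amounts, so the optimal mix uses at most two foods. The candidates are each food alone (scaled to the tighter of fiber/vitamin C) and each pair with both constraints tight.
bell pepper only: max(7/2, 177/103) = 3.5 servings → $3.33.
spinach only: max(7/3, 177/30) = 5.9 servings → $4.72.
bell pepper + spinach with both tight: 1.289 servings and 1.474 servings → $2.40.
The minimum over all feasible corners is $2.40.

$2.40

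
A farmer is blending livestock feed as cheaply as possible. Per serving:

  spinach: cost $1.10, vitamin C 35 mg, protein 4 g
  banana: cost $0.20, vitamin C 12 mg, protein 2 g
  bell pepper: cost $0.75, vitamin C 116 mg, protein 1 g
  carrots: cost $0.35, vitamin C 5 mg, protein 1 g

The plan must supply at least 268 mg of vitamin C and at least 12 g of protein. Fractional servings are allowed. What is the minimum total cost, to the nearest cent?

A basic optimal solution has at most two foods positive. Try each food alone and each pair with both targets met exactly.
spinach only: max(268/35, 12/4) = 7.657 servings → $8.42.
banana only: max(268/12, 12/2) = 22.33 servings → $4.47.
bell pepper only: max(268/116, 12/1) = 12 servings → $9.00.
carrots only: max(268/5, 12/1) = 53.6 servings → $18.76.
spinach + banana: the both-tight solution has a negative serving — not a feasible corner.
spinach + bell pepper with both tight: 2.62 servings and 1.52 servings → $4.02.
spinach + carrots with both targets exact would need a negative amount; discard.
banana + bell pepper with both tight: 5.109 servings and 1.782 servings → $2.36.
banana + carrots with both targets exact would need a negative amount; discard.
bell pepper + carrots with both tight: 1.874 servings and 10.13 servings → $4.95.
Cheapest feasible corner: $2.36.

$2.36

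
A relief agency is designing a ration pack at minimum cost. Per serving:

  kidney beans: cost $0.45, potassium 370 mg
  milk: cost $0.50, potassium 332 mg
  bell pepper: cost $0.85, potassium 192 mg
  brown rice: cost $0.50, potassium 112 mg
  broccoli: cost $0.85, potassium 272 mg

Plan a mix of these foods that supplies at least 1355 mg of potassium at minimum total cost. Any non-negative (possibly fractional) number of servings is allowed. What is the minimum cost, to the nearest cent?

$1.65

Cost per mg of potassium: kidney beans $0.0012, milk $0.0015, broccoli $0.0031, bell pepper $0.0044, brown rice $0.0045.
With no serving limits, use only kidney beans: 1355 mg / 370 mg = 3.662 servings × $0.45 = $1.65.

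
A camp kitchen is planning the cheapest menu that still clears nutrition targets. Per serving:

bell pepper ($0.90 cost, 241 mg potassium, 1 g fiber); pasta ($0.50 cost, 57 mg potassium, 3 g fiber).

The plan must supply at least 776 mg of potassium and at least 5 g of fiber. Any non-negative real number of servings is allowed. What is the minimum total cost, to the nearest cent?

$3.08

With two linear requirements the optimum uses one or two foods; enumerate the corners.
bell pepper only: max(776/241, 5/1) = 5 servings → $4.50.
pasta only: max(776/57, 5/3) = 13.61 servings → $6.81.
bell pepper + pasta with both tight: 3.068 servings and 0.6441 servings → $3.08.
So the least-cost plan costs $3.08.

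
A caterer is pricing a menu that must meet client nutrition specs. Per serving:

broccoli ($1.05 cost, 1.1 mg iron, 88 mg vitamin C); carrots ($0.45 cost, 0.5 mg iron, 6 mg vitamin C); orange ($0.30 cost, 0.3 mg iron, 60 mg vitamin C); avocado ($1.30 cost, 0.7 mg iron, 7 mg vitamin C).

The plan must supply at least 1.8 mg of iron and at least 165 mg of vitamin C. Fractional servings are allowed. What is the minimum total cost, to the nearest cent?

broccoli only: max(1.8/1.1, 165/88) = 1.875 servings → $1.97.
carrots only: max(1.8/0.5, 165/6) = 27.5 servings → $12.38.
orange only: max(1.8/0.3, 165/60) = 6 servings → $1.80.
avocado only: max(1.8/0.7, 165/7) = 23.57 servings → $30.64.
broccoli + carrots with both targets exact would need a negative amount; discard.
broccoli + orange with both tight: 1.477 servings and 0.5833 servings → $1.73.
broccoli + avocado: intersection lies outside the first quadrant.
carrots + orange with both tight: 2.074 servings and 2.543 servings → $1.70.
carrots + avocado: the both-tight solution has a negative serving — not a feasible corner.
orange + avocado with both tight: 2.579 servings and 1.466 servings → $2.68.
The minimum over all feasible corners is $1.70.

$1.70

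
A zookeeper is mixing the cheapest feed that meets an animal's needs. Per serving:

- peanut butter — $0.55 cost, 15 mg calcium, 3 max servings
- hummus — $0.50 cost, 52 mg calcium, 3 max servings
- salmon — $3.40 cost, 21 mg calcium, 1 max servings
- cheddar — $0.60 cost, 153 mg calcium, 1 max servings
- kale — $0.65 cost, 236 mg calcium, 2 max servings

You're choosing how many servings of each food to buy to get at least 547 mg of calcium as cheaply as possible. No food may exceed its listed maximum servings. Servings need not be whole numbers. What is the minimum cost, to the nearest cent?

$1.59

Cost per mg of calcium: kale $0.0028, cheddar $0.0039, hummus $0.0096, peanut butter $0.0367, salmon $0.1619.
Take 2 servings of kale: +472.0 mg calcium for $1.30 (total $1.30, still need 75.0 mg).
Take 0.4902 servings of cheddar: +75.0 mg calcium for $0.29 (total $1.59, still need 0.0 mg).
Filling from the cheapest source first is optimal under one linear minimum: $1.59.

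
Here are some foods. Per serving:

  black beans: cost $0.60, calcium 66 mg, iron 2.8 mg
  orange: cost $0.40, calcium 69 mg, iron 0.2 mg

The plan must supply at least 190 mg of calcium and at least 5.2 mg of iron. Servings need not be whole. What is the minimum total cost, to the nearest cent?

$1.49

For a min-cost LP with two ≥-constraints, a basic feasible solution has at most two positive variables.
black beans only: max(190/66, 5.2/2.8) = 2.879 servings → $1.73.
orange only: max(190/69, 5.2/0.2) = 26 servings → $10.40.
black beans + orange with both tight: 1.782 servings and 1.049 servings → $1.49.
The minimum over all feasible corners is $1.49.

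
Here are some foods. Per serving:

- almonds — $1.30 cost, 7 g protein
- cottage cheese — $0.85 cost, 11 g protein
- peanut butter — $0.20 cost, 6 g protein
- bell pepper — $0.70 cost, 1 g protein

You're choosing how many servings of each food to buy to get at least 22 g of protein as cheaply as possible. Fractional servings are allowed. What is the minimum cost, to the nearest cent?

$0.73

Cost per g of protein: peanut butter $0.0333, cottage cheese $0.0773, almonds $0.1857, bell pepper $0.7000.
With no serving limits, use only peanut butter: 22 g / 6 g = 3.667 servings × $0.20 = $0.73.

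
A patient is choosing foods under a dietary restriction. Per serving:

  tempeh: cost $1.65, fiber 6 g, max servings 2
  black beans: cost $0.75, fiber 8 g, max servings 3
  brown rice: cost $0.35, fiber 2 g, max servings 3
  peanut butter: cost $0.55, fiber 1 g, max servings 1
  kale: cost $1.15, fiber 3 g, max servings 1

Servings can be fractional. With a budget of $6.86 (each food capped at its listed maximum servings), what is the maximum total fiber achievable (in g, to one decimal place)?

Fiber per dollar: black beans 10.67, brown rice 5.714, tempeh 3.636, kale 2.609, peanut butter 1.818.
Take 3 servings of black beans: spends $2.25, +24.0 g fiber (running total 24.0 g).
Take 3 servings of brown rice: spends $1.05, +6.0 g fiber (running total 30.0 g).
Take 2 servings of tempeh: spends $3.30, +12.0 g fiber (running total 42.0 g).
Take 0.2261 servings of kale: spends $0.26, +0.7 g fiber (running total 42.7 g).
Greedy by best ratio exhausts the cost allowance optimally: 42.7 g.

42.7 g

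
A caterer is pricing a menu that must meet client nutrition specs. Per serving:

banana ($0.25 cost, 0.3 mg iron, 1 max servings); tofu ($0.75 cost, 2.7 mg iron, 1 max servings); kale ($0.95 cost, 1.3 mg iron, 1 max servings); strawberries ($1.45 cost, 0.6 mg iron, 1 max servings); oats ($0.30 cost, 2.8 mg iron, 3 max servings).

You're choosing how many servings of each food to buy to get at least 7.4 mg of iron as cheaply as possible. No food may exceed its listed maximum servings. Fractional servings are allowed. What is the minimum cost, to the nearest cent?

Cost per mg of iron: oats $0.1071, tofu $0.2778, kale $0.7308, banana $0.8333, strawberries $2.4167.
Take 2.643 servings of oats: +7.4 mg iron for $0.79 (total $0.79, still need 0.0 mg).
Greedy by cheapest-per-mg is optimal for a single linear constraint, so the minimum cost is $0.79.

$0.79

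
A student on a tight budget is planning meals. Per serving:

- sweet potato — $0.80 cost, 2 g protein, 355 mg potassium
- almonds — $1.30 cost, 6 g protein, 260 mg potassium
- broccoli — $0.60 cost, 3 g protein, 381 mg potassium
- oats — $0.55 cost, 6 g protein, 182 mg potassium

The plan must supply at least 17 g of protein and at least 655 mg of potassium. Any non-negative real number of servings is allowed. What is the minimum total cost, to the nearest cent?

$1.71

sweet potato only: max(17/2, 655/355) = 8.5 servings → $6.80.
almonds only: max(17/6, 655/260) = 2.833 servings → $3.68.
broccoli only: max(17/3, 655/381) = 5.667 servings → $3.40.
oats only: max(17/6, 655/182) = 3.599 servings → $1.98.
sweet potato + almonds: the both-tight solution has a negative serving — not a feasible corner.
sweet potato + broccoli: intersection lies outside the first quadrant.
sweet potato + oats with both tight: 0.4734 servings and 2.676 servings → $1.85.
almonds + broccoli with both targets exact would need a negative amount; discard.
almonds + oats with both tight: 1.786 servings and 1.047 servings → $2.90.
broccoli + oats with both tight: 0.4805 servings and 2.593 servings → $1.71.
So the least-cost plan costs $1.71.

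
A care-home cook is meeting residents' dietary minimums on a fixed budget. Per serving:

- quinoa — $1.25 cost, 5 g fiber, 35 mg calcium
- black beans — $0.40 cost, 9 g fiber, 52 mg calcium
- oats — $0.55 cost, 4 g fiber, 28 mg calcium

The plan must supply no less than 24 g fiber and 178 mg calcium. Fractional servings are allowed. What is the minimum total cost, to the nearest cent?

A basic optimal solution has at most two foods positive. Try each food alone and each pair with both targets met exactly.
quinoa only: max(24/5, 178/35) = 5.086 servings → $6.36.
black beans only: max(24/9, 178/52) = 3.423 servings → $1.37.
oats only: max(24/4, 178/28) = 6.357 servings → $3.50.
quinoa + black beans: the both-tight solution has a negative serving — not a feasible corner.
quinoa + oats (both tight): parallel constraints — no distinct corner.
black beans + oats: intersection lies outside the first quadrant.
The minimum over all feasible corners is $1.37.

$1.37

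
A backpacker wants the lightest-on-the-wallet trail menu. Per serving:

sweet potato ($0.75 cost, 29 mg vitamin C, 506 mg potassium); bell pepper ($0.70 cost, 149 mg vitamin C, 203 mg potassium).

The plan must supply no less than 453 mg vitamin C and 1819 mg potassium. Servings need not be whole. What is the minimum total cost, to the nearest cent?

Two binding constraints pin down two serving amounts, so the optimal mix uses at most two foods. The candidates are each food alone (scaled to the tighter of vitamin C/potassium) and each pair with both constraints tight.
sweet potato only: max(453/29, 1819/506) = 15.62 servings → $11.72.
bell pepper only: max(453/149, 1819/203) = 8.961 servings → $6.27.
sweet potato + bell pepper with both tight: 2.576 servings and 2.539 servings → $3.71.
So the least-cost plan costs $3.71.

$3.71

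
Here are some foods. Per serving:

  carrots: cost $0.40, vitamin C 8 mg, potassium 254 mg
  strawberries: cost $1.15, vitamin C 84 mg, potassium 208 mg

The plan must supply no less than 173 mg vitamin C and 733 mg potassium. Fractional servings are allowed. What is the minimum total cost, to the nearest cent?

$2.75

An LP optimum is at a vertex; with two nutrient constraints at most two foods are used. Check each candidate.
carrots only: max(173/8, 733/254) = 21.62 servings → $8.65.
strawberries only: max(173/84, 733/208) = 3.524 servings → $4.05.
carrots + strawberries with both tight: 1.301 servings and 1.936 servings → $2.75.
Cheapest feasible corner: $2.75.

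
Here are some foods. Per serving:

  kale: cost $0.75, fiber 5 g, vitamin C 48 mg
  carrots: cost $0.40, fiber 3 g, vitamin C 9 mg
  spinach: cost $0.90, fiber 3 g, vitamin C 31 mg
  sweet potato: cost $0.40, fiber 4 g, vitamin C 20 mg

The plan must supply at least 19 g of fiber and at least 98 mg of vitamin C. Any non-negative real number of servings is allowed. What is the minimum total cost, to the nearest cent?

$1.93

Compare the cost at each extreme point of the feasible region.
kale only: max(19/5, 98/48) = 3.8 servings → $2.85.
carrots only: max(19/3, 98/9) = 10.89 servings → $4.36.
spinach only: max(19/3, 98/31) = 6.333 servings → $5.70.
sweet potato only: max(19/4, 98/20) = 4.9 servings → $1.96.
kale + carrots with both tight: 1.242 servings and 4.263 servings → $2.64.
kale + spinach with both targets exact would need a negative amount; discard.
kale + sweet potato with both tight: 0.1304 servings and 4.587 servings → $1.93.
carrots + spinach with both tight: 4.47 servings and 1.864 servings → $3.47.
carrots + sweet potato: the both-tight solution has a negative serving — not a feasible corner.
spinach + sweet potato with both tight: 0.1875 servings and 4.609 servings → $2.01.
So the least-cost plan costs $1.93.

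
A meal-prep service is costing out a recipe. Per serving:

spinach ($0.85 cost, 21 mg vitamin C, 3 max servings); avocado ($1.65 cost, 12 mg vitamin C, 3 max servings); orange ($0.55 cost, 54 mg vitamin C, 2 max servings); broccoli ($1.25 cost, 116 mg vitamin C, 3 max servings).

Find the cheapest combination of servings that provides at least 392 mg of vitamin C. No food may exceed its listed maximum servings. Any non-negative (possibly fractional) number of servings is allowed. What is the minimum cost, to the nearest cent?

Cost per mg of vitamin C: orange $0.0102, broccoli $0.0108, spinach $0.0405, avocado $0.1375.
Take 2 servings of orange: +108.0 mg vitamin C for $1.10 (total $1.10, still need 284.0 mg).
Take 2.448 servings of broccoli: +284.0 mg vitamin C for $3.06 (total $4.16, still need 0.0 mg).
Filling from the cheapest source first is optimal under one linear minimum: $4.16.

$4.16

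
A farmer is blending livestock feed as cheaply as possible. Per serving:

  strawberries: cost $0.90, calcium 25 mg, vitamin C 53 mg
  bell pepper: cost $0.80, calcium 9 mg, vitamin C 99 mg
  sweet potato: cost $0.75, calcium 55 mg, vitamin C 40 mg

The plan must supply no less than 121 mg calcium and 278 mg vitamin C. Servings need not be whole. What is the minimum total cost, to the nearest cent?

$3.04

Check every corner: each single food scaled to meet both minima, and each pair solved so both constraints bind.
strawberries only: max(121/25, 278/53) = 5.245 servings → $4.72.
bell pepper only: max(121/9, 278/99) = 13.44 servings → $10.76.
sweet potato only: max(121/55, 278/40) = 6.95 servings → $5.21.
strawberries + bell pepper with both tight: 4.743 servings and 0.2688 servings → $4.48.
strawberries + sweet potato: intersection lies outside the first quadrant.
bell pepper + sweet potato with both tight: 2.055 servings and 1.864 servings → $3.04.
The minimum over all feasible corners is $3.04.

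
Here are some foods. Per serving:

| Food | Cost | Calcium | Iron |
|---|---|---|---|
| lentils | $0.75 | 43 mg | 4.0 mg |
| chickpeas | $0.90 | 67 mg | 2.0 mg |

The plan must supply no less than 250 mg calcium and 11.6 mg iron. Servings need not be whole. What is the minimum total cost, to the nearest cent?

The cheapest plan sits at a corner of the feasible region — with two constraints it uses at most two foods.
lentils only: max(250/43, 11.6/4.0) = 5.814 servings → $4.36.
chickpeas only: max(250/67, 11.6/2.0) = 5.8 servings → $5.22.
lentils + chickpeas with both tight: 1.523 servings and 2.754 servings → $3.62.
So the least-cost plan costs $3.62.

$3.62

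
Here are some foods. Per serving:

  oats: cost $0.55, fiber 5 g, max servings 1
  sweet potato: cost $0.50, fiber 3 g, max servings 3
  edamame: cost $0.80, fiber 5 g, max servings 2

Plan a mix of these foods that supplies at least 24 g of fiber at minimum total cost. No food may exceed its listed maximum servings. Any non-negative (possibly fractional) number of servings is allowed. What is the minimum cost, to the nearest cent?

$3.65

Cost per g of fiber: oats $0.1100, edamame $0.1600, sweet potato $0.1667.
Take 1 serving of oats: +5.0 g fiber for $0.55 (total $0.55, still need 19.0 g).
Take 2 servings of edamame: +10.0 g fiber for $1.60 (total $2.15, still need 9.0 g).
Take 3 servings of sweet potato: +9.0 g fiber for $1.50 (total $3.65, still need 0.0 g).
Filling from the cheapest source first is optimal under one linear minimum: $3.65.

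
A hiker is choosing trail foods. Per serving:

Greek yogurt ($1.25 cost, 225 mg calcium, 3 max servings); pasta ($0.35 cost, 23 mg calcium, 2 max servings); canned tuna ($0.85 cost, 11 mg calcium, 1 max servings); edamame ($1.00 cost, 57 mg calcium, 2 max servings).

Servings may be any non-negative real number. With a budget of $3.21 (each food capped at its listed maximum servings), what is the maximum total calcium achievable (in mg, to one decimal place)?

577.8 mg

Calcium per dollar: Greek yogurt 180, pasta 65.71, edamame 57, canned tuna 12.94.
Take 2.568 servings of Greek yogurt: spends $3.21, +577.8 mg calcium (running total 577.8 mg).
Greedy by best ratio exhausts the cost allowance optimally: 577.8 mg.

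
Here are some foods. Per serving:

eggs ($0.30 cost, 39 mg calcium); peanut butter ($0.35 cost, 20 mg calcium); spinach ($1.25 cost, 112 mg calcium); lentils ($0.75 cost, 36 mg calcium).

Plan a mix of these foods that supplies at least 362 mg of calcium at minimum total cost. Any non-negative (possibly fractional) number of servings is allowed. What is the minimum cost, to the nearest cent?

Cost per mg of calcium: eggs $0.0077, spinach $0.0112, peanut butter $0.0175, lentils $0.0208.
With no serving limits, use only eggs: 362 mg / 39 mg = 9.282 servings × $0.30 = $2.78.

$2.78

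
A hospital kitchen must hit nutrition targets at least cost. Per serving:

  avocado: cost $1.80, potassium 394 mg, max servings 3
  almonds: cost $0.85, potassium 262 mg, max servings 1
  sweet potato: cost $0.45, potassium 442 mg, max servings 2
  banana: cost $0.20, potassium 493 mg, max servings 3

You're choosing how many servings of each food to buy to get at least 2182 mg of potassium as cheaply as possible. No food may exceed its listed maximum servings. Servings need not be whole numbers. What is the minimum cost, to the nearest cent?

Cost per mg of potassium: banana $0.0004, sweet potato $0.0010, almonds $0.0032, avocado $0.0046.
Take 3 servings of banana: +1479.0 mg potassium for $0.60 (total $0.60, still need 703.0 mg).
Take 1.59 servings of sweet potato: +703.0 mg potassium for $0.72 (total $1.32, still need 0.0 mg).
Filling from the cheapest source first is optimal under one linear minimum: $1.32.

$1.32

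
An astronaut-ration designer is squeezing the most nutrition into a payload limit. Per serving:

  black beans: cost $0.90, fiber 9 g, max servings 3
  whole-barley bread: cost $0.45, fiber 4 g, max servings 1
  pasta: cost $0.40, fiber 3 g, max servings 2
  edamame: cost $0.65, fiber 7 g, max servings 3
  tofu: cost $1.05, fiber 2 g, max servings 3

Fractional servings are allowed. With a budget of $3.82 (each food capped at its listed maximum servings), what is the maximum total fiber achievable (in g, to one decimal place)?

39.7 g

Fiber per dollar: edamame 10.77, black beans 10, whole-barley bread 8.889, pasta 7.5, tofu 1.905.
Take 3 servings of edamame: spends $1.95, +21.0 g fiber (running total 21.0 g).
Take 2.078 servings of black beans: spends $1.87, +18.7 g fiber (running total 39.7 g).
Greedy by best ratio exhausts the cost allowance optimally: 39.7 g.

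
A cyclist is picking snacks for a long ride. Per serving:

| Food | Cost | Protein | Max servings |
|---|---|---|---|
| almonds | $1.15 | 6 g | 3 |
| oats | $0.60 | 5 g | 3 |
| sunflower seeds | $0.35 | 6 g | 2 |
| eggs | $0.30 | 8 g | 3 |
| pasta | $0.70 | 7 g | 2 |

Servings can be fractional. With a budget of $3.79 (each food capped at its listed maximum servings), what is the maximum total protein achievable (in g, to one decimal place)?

Protein per dollar: eggs 26.67, sunflower seeds 17.14, pasta 10, oats 8.333, almonds 5.217.
Take 3 servings of eggs: spends $0.90, +24.0 g protein (running total 24.0 g).
Take 2 servings of sunflower seeds: spends $0.70, +12.0 g protein (running total 36.0 g).
Take 2 servings of pasta: spends $1.40, +14.0 g protein (running total 50.0 g).
Take 1.317 servings of oats: spends $0.79, +6.6 g protein (running total 56.6 g).
Greedy by best ratio exhausts the cost allowance optimally: 56.6 g.

56.6 g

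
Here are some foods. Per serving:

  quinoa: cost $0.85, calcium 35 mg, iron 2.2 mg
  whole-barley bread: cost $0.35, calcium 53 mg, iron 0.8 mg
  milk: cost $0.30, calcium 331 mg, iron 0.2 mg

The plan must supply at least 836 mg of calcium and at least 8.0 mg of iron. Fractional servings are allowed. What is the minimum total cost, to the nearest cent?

At the optimum either one food covers both requirements or two foods hit both targets exactly; no other combination can be cheaper.
quinoa only: max(836/35, 8.0/2.2) = 23.89 servings → $20.30.
whole-barley bread only: max(836/53, 8.0/0.8) = 15.77 servings → $5.52.
milk only: max(836/331, 8.0/0.2) = 40 servings → $12.00.
quinoa + whole-barley bread: the both-tight solution has a negative serving — not a feasible corner.
quinoa + milk with both tight: 3.44 servings and 2.162 servings → $3.57.
whole-barley bread + milk with both tight: 9.759 servings and 0.963 servings → $3.70.
So the least-cost plan costs $3.57.

$3.57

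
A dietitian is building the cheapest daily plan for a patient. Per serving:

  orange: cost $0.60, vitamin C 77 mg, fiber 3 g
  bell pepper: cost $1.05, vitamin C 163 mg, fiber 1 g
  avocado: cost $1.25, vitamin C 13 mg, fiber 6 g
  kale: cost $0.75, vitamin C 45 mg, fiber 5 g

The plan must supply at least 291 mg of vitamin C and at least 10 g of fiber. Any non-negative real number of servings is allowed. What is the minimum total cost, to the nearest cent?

$2.21

Two binding constraints pin down two serving amounts, so the optimal mix uses at most two foods. The candidates are each food alone (scaled to the tighter of vitamin C/fiber) and each pair with both constraints tight.
orange only: max(291/77, 10/3) = 3.779 servings → $2.27.
bell pepper only: max(291/163, 10/1) = 10 servings → $10.50.
avocado only: max(291/13, 10/6) = 22.38 servings → $27.98.
kale only: max(291/45, 10/5) = 6.467 servings → $4.85.
orange + bell pepper with both tight: 3.25 servings and 0.25 servings → $2.21.
orange + avocado with both targets exact would need a negative amount; discard.
orange + kale with both targets exact would need a negative amount; discard.
bell pepper + avocado with both tight: 1.675 servings and 1.388 servings → $3.49.
bell pepper + kale with both tight: 1.305 servings and 1.739 servings → $2.67.
avocado + kale: the both-tight solution has a negative serving — not a feasible corner.
Cheapest feasible corner: $2.21.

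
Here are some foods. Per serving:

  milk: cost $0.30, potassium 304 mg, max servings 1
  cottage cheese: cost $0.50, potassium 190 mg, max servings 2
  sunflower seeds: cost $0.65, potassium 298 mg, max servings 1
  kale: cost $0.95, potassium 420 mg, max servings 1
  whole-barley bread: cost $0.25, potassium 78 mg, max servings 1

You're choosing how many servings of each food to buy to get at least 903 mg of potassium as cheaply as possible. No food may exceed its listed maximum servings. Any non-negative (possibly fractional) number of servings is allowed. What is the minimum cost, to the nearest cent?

Cost per mg of potassium: milk $0.0010, sunflower seeds $0.0022, kale $0.0023, cottage cheese $0.0026, whole-barley bread $0.0032.
Take 1 serving of milk: +304.0 mg potassium for $0.30 (total $0.30, still need 599.0 mg).
Take 1 serving of sunflower seeds: +298.0 mg potassium for $0.65 (total $0.95, still need 301.0 mg).
Take 0.7167 servings of kale: +301.0 mg potassium for $0.68 (total $1.63, still need 0.0 mg).
Filling from the cheapest source first is optimal under one linear minimum: $1.63.

$1.63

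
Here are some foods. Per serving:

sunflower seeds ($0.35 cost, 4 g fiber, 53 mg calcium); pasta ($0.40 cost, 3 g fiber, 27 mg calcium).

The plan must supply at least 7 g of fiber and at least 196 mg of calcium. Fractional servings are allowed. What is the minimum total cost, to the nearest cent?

This is a tiny linear program; its minimum lies at a vertex of the feasible set. List the vertices and price them.
sunflower seeds only: max(7/4, 196/53) = 3.698 servings → $1.29.
pasta only: max(7/3, 196/27) = 7.259 servings → $2.90.
sunflower seeds + pasta with both targets exact would need a negative amount; discard.
So the least-cost plan costs $1.29.

$1.29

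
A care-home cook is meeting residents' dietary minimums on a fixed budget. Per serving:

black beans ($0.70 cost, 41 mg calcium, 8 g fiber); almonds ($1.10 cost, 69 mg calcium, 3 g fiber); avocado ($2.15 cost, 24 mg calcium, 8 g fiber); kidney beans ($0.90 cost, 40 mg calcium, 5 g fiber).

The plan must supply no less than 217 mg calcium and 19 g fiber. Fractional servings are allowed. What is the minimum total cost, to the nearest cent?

$3.53

black beans only: max(217/41, 19/8) = 5.293 servings → $3.70.
almonds only: max(217/69, 19/3) = 6.333 servings → $6.97.
avocado only: max(217/24, 19/8) = 9.042 servings → $19.44.
kidney beans only: max(217/40, 19/5) = 5.425 servings → $4.88.
black beans + almonds with both tight: 1.538 servings and 2.231 servings → $3.53.
black beans + avocado: intersection lies outside the first quadrant.
black beans + kidney beans: intersection lies outside the first quadrant.
almonds + avocado with both tight: 2.667 servings and 1.375 servings → $5.89.
almonds + kidney beans with both tight: 1.444 servings and 2.933 servings → $4.23.
avocado + kidney beans: the both-tight solution has a negative serving — not a feasible corner.
Cheapest feasible corner: $3.53.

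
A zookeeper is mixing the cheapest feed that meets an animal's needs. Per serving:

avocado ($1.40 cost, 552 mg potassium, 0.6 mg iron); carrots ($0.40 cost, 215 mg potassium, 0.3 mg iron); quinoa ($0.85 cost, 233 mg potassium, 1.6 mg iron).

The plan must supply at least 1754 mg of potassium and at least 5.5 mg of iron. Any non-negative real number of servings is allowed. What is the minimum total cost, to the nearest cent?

$4.26

avocado only: max(1754/552, 5.5/0.6) = 9.167 servings → $12.83.
carrots only: max(1754/215, 5.5/0.3) = 18.33 servings → $7.33.
quinoa only: max(1754/233, 5.5/1.6) = 7.528 servings → $6.40.
avocado + carrots: intersection lies outside the first quadrant.
avocado + quinoa with both tight: 2.051 servings and 2.668 servings → $5.14.
carrots + quinoa with both tight: 5.563 servings and 2.394 servings → $4.26.
So the least-cost plan costs $4.26.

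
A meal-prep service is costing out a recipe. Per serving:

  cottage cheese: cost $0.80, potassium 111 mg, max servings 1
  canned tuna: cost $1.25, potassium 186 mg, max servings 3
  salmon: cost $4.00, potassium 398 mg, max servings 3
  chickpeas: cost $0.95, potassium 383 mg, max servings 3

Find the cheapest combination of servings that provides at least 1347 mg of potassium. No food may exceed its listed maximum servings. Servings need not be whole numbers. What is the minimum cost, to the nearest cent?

$4.18

Cost per mg of potassium: chickpeas $0.0025, canned tuna $0.0067, cottage cheese $0.0072, salmon $0.0101.
Take 3 servings of chickpeas: +1149.0 mg potassium for $2.85 (total $2.85, still need 198.0 mg).
Take 1.065 servings of canned tuna: +198.0 mg potassium for $1.33 (total $4.18, still need 0.0 mg).
Filling from the cheapest source first is optimal under one linear minimum: $4.18.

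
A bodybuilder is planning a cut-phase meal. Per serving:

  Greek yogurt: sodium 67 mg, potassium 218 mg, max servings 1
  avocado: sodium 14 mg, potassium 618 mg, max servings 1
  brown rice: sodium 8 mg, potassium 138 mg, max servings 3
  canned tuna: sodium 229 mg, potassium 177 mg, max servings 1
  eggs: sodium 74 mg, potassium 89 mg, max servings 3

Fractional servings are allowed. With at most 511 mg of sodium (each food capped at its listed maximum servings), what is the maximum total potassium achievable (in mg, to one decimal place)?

Potassium per mg sodium: avocado 44.14, brown rice 17.25, Greek yogurt 3.254, eggs 1.203, canned tuna 0.7729.
Take 1 serving of avocado: uses 14 mg sodium, +618.0 mg potassium (running total 618.0 mg).
Take 3 servings of brown rice: uses 24 mg sodium, +414.0 mg potassium (running total 1032.0 mg).
Take 1 serving of Greek yogurt: uses 67 mg sodium, +218.0 mg potassium (running total 1250.0 mg).
Take 3 servings of eggs: uses 222 mg sodium, +267.0 mg potassium (running total 1517.0 mg).
Take 0.8035 servings of canned tuna: uses 184 mg sodium, +142.2 mg potassium (running total 1659.2 mg).
Greedy by best ratio exhausts the sodium allowance optimally: 1659.2 mg.

1659.2 mg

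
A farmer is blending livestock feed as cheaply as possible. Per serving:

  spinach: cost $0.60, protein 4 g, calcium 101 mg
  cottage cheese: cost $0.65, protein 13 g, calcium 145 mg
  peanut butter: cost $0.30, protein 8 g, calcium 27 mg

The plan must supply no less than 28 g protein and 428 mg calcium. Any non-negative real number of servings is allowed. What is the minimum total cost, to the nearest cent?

$1.92

For a min-cost LP with two ≥-constraints, a basic feasible solution has at most two positive variables.
spinach only: max(28/4, 428/101) = 7 servings → $4.20.
cottage cheese only: max(28/13, 428/145) = 2.952 servings → $1.92.
peanut butter only: max(28/8, 428/27) = 15.85 servings → $4.76.
spinach + cottage cheese with both tight: 2.052 servings and 1.523 servings → $2.22.
spinach + peanut butter with both tight: 3.811 servings and 1.594 servings → $2.77.
cottage cheese + peanut butter with both targets exact would need a negative amount; discard.
The minimum over all feasible corners is $1.92.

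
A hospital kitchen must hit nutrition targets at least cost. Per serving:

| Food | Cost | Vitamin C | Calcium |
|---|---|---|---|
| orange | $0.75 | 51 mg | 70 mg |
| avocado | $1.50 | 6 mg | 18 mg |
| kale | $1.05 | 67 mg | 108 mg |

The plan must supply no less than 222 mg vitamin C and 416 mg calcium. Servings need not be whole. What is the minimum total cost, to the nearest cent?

A basic optimal solution has at most two foods positive. Try each food alone and each pair with both targets met exactly.
orange only: max(222/51, 416/70) = 5.943 servings → $4.46.
avocado only: max(222/6, 416/18) = 37 servings → $55.50.
kale only: max(222/67, 416/108) = 3.852 servings → $4.04.
orange + avocado with both tight: 3.012 servings and 11.4 servings → $19.36.
orange + kale: the both-tight solution has a negative serving — not a feasible corner.
avocado + kale with both tight: 6.982 servings and 2.688 servings → $13.30.
Cheapest feasible corner: $4.04.

$4.04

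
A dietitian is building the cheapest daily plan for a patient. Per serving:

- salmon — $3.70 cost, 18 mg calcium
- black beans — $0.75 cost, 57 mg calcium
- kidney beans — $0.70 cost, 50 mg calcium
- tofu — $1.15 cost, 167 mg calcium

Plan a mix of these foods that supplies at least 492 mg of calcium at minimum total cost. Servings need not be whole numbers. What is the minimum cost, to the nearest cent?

Cost per mg of calcium: tofu $0.0069, black beans $0.0132, kidney beans $0.0140, salmon $0.2056.
With no serving limits, use only tofu: 492 mg / 167 mg = 2.946 servings × $1.15 = $3.39.

$3.39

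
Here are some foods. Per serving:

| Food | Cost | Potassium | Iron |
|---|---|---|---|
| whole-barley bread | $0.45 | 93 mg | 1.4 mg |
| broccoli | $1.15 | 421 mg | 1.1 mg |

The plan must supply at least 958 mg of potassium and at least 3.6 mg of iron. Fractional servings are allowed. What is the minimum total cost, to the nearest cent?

This is a tiny linear program; its minimum lies at a vertex of the feasible set. List the vertices and price them.
whole-barley bread only: max(958/93, 3.6/1.4) = 10.3 servings → $4.64.
broccoli only: max(958/421, 3.6/1.1) = 3.273 servings → $3.76.
whole-barley bread + broccoli with both tight: 0.9481 servings and 2.066 servings → $2.80.
Cheapest feasible corner: $2.80.

$2.80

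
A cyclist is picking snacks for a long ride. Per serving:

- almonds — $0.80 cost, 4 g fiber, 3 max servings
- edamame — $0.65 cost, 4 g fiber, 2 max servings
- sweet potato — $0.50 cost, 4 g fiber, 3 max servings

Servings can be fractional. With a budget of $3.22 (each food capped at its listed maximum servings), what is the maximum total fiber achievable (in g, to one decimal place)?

22.1 g

Fiber per dollar: sweet potato 8, edamame 6.154, almonds 5.
Take 3 servings of sweet potato: spends $1.50, +12.0 g fiber (running total 12.0 g).
Take 2 servings of edamame: spends $1.30, +8.0 g fiber (running total 20.0 g).
Take 0.525 servings of almonds: spends $0.42, +2.1 g fiber (running total 22.1 g).
Greedy by best ratio exhausts the cost allowance optimally: 22.1 g.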